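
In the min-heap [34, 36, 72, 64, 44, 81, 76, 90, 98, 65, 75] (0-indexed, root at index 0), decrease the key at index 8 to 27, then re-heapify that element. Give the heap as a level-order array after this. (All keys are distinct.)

set index 8 from 98 to 27 → [34, 36, 72, 64, 44, 81, 76, 90, 27, 65, 75]
27 < parent 64 at index 3, swap → [34, 36, 72, 27, 44, 81, 76, 90, 64, 65, 75]
27 < parent 36 at index 1, swap → [34, 27, 72, 36, 44, 81, 76, 90, 64, 65, 75]
27 < parent 34 at index 0, swap → [27, 34, 72, 36, 44, 81, 76, 90, 64, 65, 75]

[27, 34, 72, 36, 44, 81, 76, 90, 64, 65, 75]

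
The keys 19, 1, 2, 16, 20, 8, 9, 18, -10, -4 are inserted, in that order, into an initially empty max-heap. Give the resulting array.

Insert 19:
  append 19 at index 0 → [19] (no swap needed)
Insert 1:
  append 1 at index 1 → [19, 1] (no swap needed)
Insert 2:
  append 2 at index 2 → [19, 1, 2] (no swap needed)
Insert 16:
  append 16 at index 3 → [19, 1, 2, 16]
  16 > parent 1 at index 1, swap → [19, 16, 2, 1]
Insert 20:
  append 20 at index 4 → [19, 16, 2, 1, 20]
  20 > parent 16 at index 1, swap → [19, 20, 2, 1, 16]
  20 > parent 19 at index 0, swap → [20, 19, 2, 1, 16]
Insert 8:
  append 8 at index 5 → [20, 19, 2, 1, 16, 8]
  8 > parent 2 at index 2, swap → [20, 19, 8, 1, 16, 2]
Insert 9:
  append 9 at index 6 → [20, 19, 8, 1, 16, 2, 9]
  9 > parent 8 at index 2, swap → [20, 19, 9, 1, 16, 2, 8]
Insert 18:
  append 18 at index 7 → [20, 19, 9, 1, 16, 2, 8, 18]
  18 > parent 1 at index 3, swap → [20, 19, 9, 18, 16, 2, 8, 1]
Insert -10:
  append -10 at index 8 → [20, 19, 9, 18, 16, 2, 8, 1, -10] (no swap needed)
Insert -4:
  append -4 at index 9 → [20, 19, 9, 18, 16, 2, 8, 1, -10, -4] (no swap needed)

[20, 19, 9, 18, 16, 2, 8, 1, -10, -4]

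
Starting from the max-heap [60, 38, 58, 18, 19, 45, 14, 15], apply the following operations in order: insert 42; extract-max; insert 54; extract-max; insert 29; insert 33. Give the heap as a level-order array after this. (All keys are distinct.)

insert 42:
  append 42 at index 8 → [60, 38, 58, 18, 19, 45, 14, 15, 42]
  42 > parent 18 at index 3, swap → [60, 38, 58, 42, 19, 45, 14, 15, 18]
  42 > parent 38 at index 1, swap → [60, 42, 58, 38, 19, 45, 14, 15, 18]
extract-max → returns 60:
  remove root 60; move last element 18 to root → [18, 42, 58, 38, 19, 45, 14, 15]
  18 vs larger child 58 at index 2, swap → [58, 42, 18, 38, 19, 45, 14, 15]
  18 vs larger child 45 at index 5, swap → [58, 42, 45, 38, 19, 18, 14, 15]
insert 54:
  append 54 at index 8 → [58, 42, 45, 38, 19, 18, 14, 15, 54]
  54 > parent 38 at index 3, swap → [58, 42, 45, 54, 19, 18, 14, 15, 38]
  54 > parent 42 at index 1, swap → [58, 54, 45, 42, 19, 18, 14, 15, 38]
extract-max → returns 58:
  remove root 58; move last element 38 to root → [38, 54, 45, 42, 19, 18, 14, 15]
  38 vs larger child 54 at index 1, swap → [54, 38, 45, 42, 19, 18, 14, 15]
  38 vs larger child 42 at index 3, swap → [54, 42, 45, 38, 19, 18, 14, 15]
insert 29:
  append 29 at index 8 → [54, 42, 45, 38, 19, 18, 14, 15, 29] (no swap needed)
insert 33:
  append 33 at index 9 → [54, 42, 45, 38, 19, 18, 14, 15, 29, 33]
  33 > parent 19 at index 4, swap → [54, 42, 45, 38, 33, 18, 14, 15, 29, 19]

[54, 42, 45, 38, 33, 18, 14, 15, 29, 19]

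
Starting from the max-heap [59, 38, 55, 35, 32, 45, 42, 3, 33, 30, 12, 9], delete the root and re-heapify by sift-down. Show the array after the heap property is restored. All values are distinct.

[55, 38, 45, 35, 32, 9, 42, 3, 33, 30, 12]

remove root 59; move last element 9 to root → [9, 38, 55, 35, 32, 45, 42, 3, 33, 30, 12]
9 vs larger child 55 at index 2, swap → [55, 38, 9, 35, 32, 45, 42, 3, 33, 30, 12]
9 vs larger child 45 at index 5, swap → [55, 38, 45, 35, 32, 9, 42, 3, 33, 30, 12]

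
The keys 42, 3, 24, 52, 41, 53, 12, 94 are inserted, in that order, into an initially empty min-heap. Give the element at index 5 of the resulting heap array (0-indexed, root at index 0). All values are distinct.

53

Insert 42:
  append 42 at index 0 → [42] (no swap needed)
Insert 3:
  append 3 at index 1 → [42, 3]
  3 < parent 42 at index 0, swap → [3, 42]
Insert 24:
  append 24 at index 2 → [3, 42, 24] (no swap needed)
Insert 52:
  append 52 at index 3 → [3, 42, 24, 52] (no swap needed)
Insert 41:
  append 41 at index 4 → [3, 42, 24, 52, 41]
  41 < parent 42 at index 1, swap → [3, 41, 24, 52, 42]
Insert 53:
  append 53 at index 5 → [3, 41, 24, 52, 42, 53] (no swap needed)
Insert 12:
  append 12 at index 6 → [3, 41, 24, 52, 42, 53, 12]
  12 < parent 24 at index 2, swap → [3, 41, 12, 52, 42, 53, 24]
Insert 94:
  append 94 at index 7 → [3, 41, 12, 52, 42, 53, 24, 94] (no swap needed)
resulting array: [3, 41, 12, 52, 42, 53, 24, 94]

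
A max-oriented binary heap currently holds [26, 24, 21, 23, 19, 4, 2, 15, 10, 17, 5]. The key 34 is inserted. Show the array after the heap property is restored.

[34, 24, 26, 23, 19, 21, 2, 15, 10, 17, 5, 4]

append 34 at index 11 → [26, 24, 21, 23, 19, 4, 2, 15, 10, 17, 5, 34]
34 > parent 4 at index 5, swap → [26, 24, 21, 23, 19, 34, 2, 15, 10, 17, 5, 4]
34 > parent 21 at index 2, swap → [26, 24, 34, 23, 19, 21, 2, 15, 10, 17, 5, 4]
34 > parent 26 at index 0, swap → [34, 24, 26, 23, 19, 21, 2, 15, 10, 17, 5, 4]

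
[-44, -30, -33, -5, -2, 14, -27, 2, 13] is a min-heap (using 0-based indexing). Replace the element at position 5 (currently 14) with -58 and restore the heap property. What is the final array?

[-58, -30, -44, -5, -2, -33, -27, 2, 13]

set index 5 from 14 to -58 → [-44, -30, -33, -5, -2, -58, -27, 2, 13]
-58 < parent -33 at index 2, swap → [-44, -30, -58, -5, -2, -33, -27, 2, 13]
-58 < parent -44 at index 0, swap → [-58, -30, -44, -5, -2, -33, -27, 2, 13]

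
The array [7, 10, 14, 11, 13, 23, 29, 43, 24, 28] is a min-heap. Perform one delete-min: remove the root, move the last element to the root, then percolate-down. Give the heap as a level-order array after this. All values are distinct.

remove root 7; move last element 28 to root → [28, 10, 14, 11, 13, 23, 29, 43, 24]
28 vs smaller child 10 at index 1, swap → [10, 28, 14, 11, 13, 23, 29, 43, 24]
28 vs smaller child 11 at index 3, swap → [10, 11, 14, 28, 13, 23, 29, 43, 24]
28 vs smaller child 24 at index 8, swap → [10, 11, 14, 24, 13, 23, 29, 43, 28]

[10, 11, 14, 24, 13, 23, 29, 43, 28]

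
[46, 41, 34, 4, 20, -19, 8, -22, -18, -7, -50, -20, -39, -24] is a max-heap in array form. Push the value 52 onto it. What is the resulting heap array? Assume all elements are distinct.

append 52 at index 14 → [46, 41, 34, 4, 20, -19, 8, -22, -18, -7, -50, -20, -39, -24, 52]
52 > parent 8 at index 6, swap → [46, 41, 34, 4, 20, -19, 52, -22, -18, -7, -50, -20, -39, -24, 8]
52 > parent 34 at index 2, swap → [46, 41, 52, 4, 20, -19, 34, -22, -18, -7, -50, -20, -39, -24, 8]
52 > parent 46 at index 0, swap → [52, 41, 46, 4, 20, -19, 34, -22, -18, -7, -50, -20, -39, -24, 8]

[52, 41, 46, 4, 20, -19, 34, -22, -18, -7, -50, -20, -39, -24, 8]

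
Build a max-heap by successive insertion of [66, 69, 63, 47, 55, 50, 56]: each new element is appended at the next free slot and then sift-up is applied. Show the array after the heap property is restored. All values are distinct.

[69, 66, 63, 47, 55, 50, 56]

Insert 66:
  append 66 at index 0 → [66] (no swap needed)
Insert 69:
  append 69 at index 1 → [66, 69]
  69 > parent 66 at index 0, swap → [69, 66]
Insert 63:
  append 63 at index 2 → [69, 66, 63] (no swap needed)
Insert 47:
  append 47 at index 3 → [69, 66, 63, 47] (no swap needed)
Insert 55:
  append 55 at index 4 → [69, 66, 63, 47, 55] (no swap needed)
Insert 50:
  append 50 at index 5 → [69, 66, 63, 47, 55, 50] (no swap needed)
Insert 56:
  append 56 at index 6 → [69, 66, 63, 47, 55, 50, 56] (no swap needed)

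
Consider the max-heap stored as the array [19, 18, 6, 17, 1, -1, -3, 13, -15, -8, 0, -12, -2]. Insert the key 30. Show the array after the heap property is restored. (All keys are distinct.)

append 30 at index 13 → [19, 18, 6, 17, 1, -1, -3, 13, -15, -8, 0, -12, -2, 30]
30 > parent -3 at index 6, swap → [19, 18, 6, 17, 1, -1, 30, 13, -15, -8, 0, -12, -2, -3]
30 > parent 6 at index 2, swap → [19, 18, 30, 17, 1, -1, 6, 13, -15, -8, 0, -12, -2, -3]
30 > parent 19 at index 0, swap → [30, 18, 19, 17, 1, -1, 6, 13, -15, -8, 0, -12, -2, -3]

[30, 18, 19, 17, 1, -1, 6, 13, -15, -8, 0, -12, -2, -3]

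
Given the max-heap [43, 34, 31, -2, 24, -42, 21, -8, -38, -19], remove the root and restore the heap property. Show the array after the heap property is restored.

[34, 24, 31, -2, -19, -42, 21, -8, -38]

remove root 43; move last element -19 to root → [-19, 34, 31, -2, 24, -42, 21, -8, -38]
-19 vs larger child 34 at index 1, swap → [34, -19, 31, -2, 24, -42, 21, -8, -38]
-19 vs larger child 24 at index 4, swap → [34, 24, 31, -2, -19, -42, 21, -8, -38]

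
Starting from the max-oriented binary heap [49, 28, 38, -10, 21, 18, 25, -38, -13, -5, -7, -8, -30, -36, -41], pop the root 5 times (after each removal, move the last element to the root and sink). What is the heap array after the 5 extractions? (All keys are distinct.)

[18, -5, -8, -10, -7, -30, -36, -38, -13, -41]

extract-max #1 returns 49:
  remove root 49; move last element -41 to root → [-41, 28, 38, -10, 21, 18, 25, -38, -13, -5, -7, -8, -30, -36]
  -41 vs larger child 38 at index 2, swap → [38, 28, -41, -10, 21, 18, 25, -38, -13, -5, -7, -8, -30, -36]
  -41 vs larger child 25 at index 6, swap → [38, 28, 25, -10, 21, 18, -41, -38, -13, -5, -7, -8, -30, -36]
  -41 vs only child -36 at index 13, swap → [38, 28, 25, -10, 21, 18, -36, -38, -13, -5, -7, -8, -30, -41]
extract-max #2 returns 38:
  remove root 38; move last element -41 to root → [-41, 28, 25, -10, 21, 18, -36, -38, -13, -5, -7, -8, -30]
  -41 vs larger child 28 at index 1, swap → [28, -41, 25, -10, 21, 18, -36, -38, -13, -5, -7, -8, -30]
  -41 vs larger child 21 at index 4, swap → [28, 21, 25, -10, -41, 18, -36, -38, -13, -5, -7, -8, -30]
  -41 vs larger child -5 at index 9, swap → [28, 21, 25, -10, -5, 18, -36, -38, -13, -41, -7, -8, -30]
extract-max #3 returns 28:
  remove root 28; move last element -30 to root → [-30, 21, 25, -10, -5, 18, -36, -38, -13, -41, -7, -8]
  -30 vs larger child 25 at index 2, swap → [25, 21, -30, -10, -5, 18, -36, -38, -13, -41, -7, -8]
  -30 vs larger child 18 at index 5, swap → [25, 21, 18, -10, -5, -30, -36, -38, -13, -41, -7, -8]
  -30 vs only child -8 at index 11, swap → [25, 21, 18, -10, -5, -8, -36, -38, -13, -41, -7, -30]
extract-max #4 returns 25:
  remove root 25; move last element -30 to root → [-30, 21, 18, -10, -5, -8, -36, -38, -13, -41, -7]
  -30 vs larger child 21 at index 1, swap → [21, -30, 18, -10, -5, -8, -36, -38, -13, -41, -7]
  -30 vs larger child -5 at index 4, swap → [21, -5, 18, -10, -30, -8, -36, -38, -13, -41, -7]
  -30 vs larger child -7 at index 10, swap → [21, -5, 18, -10, -7, -8, -36, -38, -13, -41, -30]
extract-max #5 returns 21:
  remove root 21; move last element -30 to root → [-30, -5, 18, -10, -7, -8, -36, -38, -13, -41]
  -30 vs larger child 18 at index 2, swap → [18, -5, -30, -10, -7, -8, -36, -38, -13, -41]
  -30 vs larger child -8 at index 5, swap → [18, -5, -8, -10, -7, -30, -36, -38, -13, -41]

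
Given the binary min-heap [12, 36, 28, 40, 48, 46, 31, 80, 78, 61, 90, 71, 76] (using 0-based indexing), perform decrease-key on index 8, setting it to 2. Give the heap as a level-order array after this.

[2, 12, 28, 36, 48, 46, 31, 80, 40, 61, 90, 71, 76]

set index 8 from 78 to 2 → [12, 36, 28, 40, 48, 46, 31, 80, 2, 61, 90, 71, 76]
2 < parent 40 at index 3, swap → [12, 36, 28, 2, 48, 46, 31, 80, 40, 61, 90, 71, 76]
2 < parent 36 at index 1, swap → [12, 2, 28, 36, 48, 46, 31, 80, 40, 61, 90, 71, 76]
2 < parent 12 at index 0, swap → [2, 12, 28, 36, 48, 46, 31, 80, 40, 61, 90, 71, 76]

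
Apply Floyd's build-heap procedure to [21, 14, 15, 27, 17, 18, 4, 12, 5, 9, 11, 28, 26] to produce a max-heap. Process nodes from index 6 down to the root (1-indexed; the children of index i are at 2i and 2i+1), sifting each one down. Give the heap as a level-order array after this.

[28, 27, 26, 14, 17, 21, 4, 12, 5, 9, 11, 18, 15]

sift down from index 6:
  18 vs larger child 28 at index 12, swap → [21, 14, 15, 27, 17, 28, 4, 12, 5, 9, 11, 18, 26]
sift down from index 5: already satisfies heap property
sift down from index 4: already satisfies heap property
sift down from index 3:
  15 vs larger child 28 at index 6, swap → [21, 14, 28, 27, 17, 15, 4, 12, 5, 9, 11, 18, 26]
  15 vs larger child 26 at index 13, swap → [21, 14, 28, 27, 17, 26, 4, 12, 5, 9, 11, 18, 15]
sift down from index 2:
  14 vs larger child 27 at index 4, swap → [21, 27, 28, 14, 17, 26, 4, 12, 5, 9, 11, 18, 15]
sift down from index 1:
  21 vs larger child 28 at index 3, swap → [28, 27, 21, 14, 17, 26, 4, 12, 5, 9, 11, 18, 15]
  21 vs larger child 26 at index 6, swap → [28, 27, 26, 14, 17, 21, 4, 12, 5, 9, 11, 18, 15]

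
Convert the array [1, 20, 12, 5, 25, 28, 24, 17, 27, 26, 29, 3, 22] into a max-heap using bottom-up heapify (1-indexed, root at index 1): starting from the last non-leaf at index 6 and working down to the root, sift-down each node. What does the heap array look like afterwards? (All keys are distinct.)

[29, 27, 28, 17, 26, 22, 24, 1, 5, 20, 25, 3, 12]

sift down from index 6: already satisfies heap property
sift down from index 5:
  25 vs larger child 29 at index 11, swap → [1, 20, 12, 5, 29, 28, 24, 17, 27, 26, 25, 3, 22]
sift down from index 4:
  5 vs larger child 27 at index 9, swap → [1, 20, 12, 27, 29, 28, 24, 17, 5, 26, 25, 3, 22]
sift down from index 3:
  12 vs larger child 28 at index 6, swap → [1, 20, 28, 27, 29, 12, 24, 17, 5, 26, 25, 3, 22]
  12 vs larger child 22 at index 13, swap → [1, 20, 28, 27, 29, 22, 24, 17, 5, 26, 25, 3, 12]
sift down from index 2:
  20 vs larger child 29 at index 5, swap → [1, 29, 28, 27, 20, 22, 24, 17, 5, 26, 25, 3, 12]
  20 vs larger child 26 at index 10, swap → [1, 29, 28, 27, 26, 22, 24, 17, 5, 20, 25, 3, 12]
sift down from index 1:
  1 vs larger child 29 at index 2, swap → [29, 1, 28, 27, 26, 22, 24, 17, 5, 20, 25, 3, 12]
  1 vs larger child 27 at index 4, swap → [29, 27, 28, 1, 26, 22, 24, 17, 5, 20, 25, 3, 12]
  1 vs larger child 17 at index 8, swap → [29, 27, 28, 17, 26, 22, 24, 1, 5, 20, 25, 3, 12]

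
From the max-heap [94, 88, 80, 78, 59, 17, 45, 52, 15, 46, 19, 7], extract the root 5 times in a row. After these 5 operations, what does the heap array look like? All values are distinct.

extract-max #1 returns 94:
  remove root 94; move last element 7 to root → [7, 88, 80, 78, 59, 17, 45, 52, 15, 46, 19]
  7 vs larger child 88 at index 1, swap → [88, 7, 80, 78, 59, 17, 45, 52, 15, 46, 19]
  7 vs larger child 78 at index 3, swap → [88, 78, 80, 7, 59, 17, 45, 52, 15, 46, 19]
  7 vs larger child 52 at index 7, swap → [88, 78, 80, 52, 59, 17, 45, 7, 15, 46, 19]
extract-max #2 returns 88:
  remove root 88; move last element 19 to root → [19, 78, 80, 52, 59, 17, 45, 7, 15, 46]
  19 vs larger child 80 at index 2, swap → [80, 78, 19, 52, 59, 17, 45, 7, 15, 46]
  19 vs larger child 45 at index 6, swap → [80, 78, 45, 52, 59, 17, 19, 7, 15, 46]
extract-max #3 returns 80:
  remove root 80; move last element 46 to root → [46, 78, 45, 52, 59, 17, 19, 7, 15]
  46 vs larger child 78 at index 1, swap → [78, 46, 45, 52, 59, 17, 19, 7, 15]
  46 vs larger child 59 at index 4, swap → [78, 59, 45, 52, 46, 17, 19, 7, 15]
extract-max #4 returns 78:
  remove root 78; move last element 15 to root → [15, 59, 45, 52, 46, 17, 19, 7]
  15 vs larger child 59 at index 1, swap → [59, 15, 45, 52, 46, 17, 19, 7]
  15 vs larger child 52 at index 3, swap → [59, 52, 45, 15, 46, 17, 19, 7]
extract-max #5 returns 59:
  remove root 59; move last element 7 to root → [7, 52, 45, 15, 46, 17, 19]
  7 vs larger child 52 at index 1, swap → [52, 7, 45, 15, 46, 17, 19]
  7 vs larger child 46 at index 4, swap → [52, 46, 45, 15, 7, 17, 19]

[52, 46, 45, 15, 7, 17, 19]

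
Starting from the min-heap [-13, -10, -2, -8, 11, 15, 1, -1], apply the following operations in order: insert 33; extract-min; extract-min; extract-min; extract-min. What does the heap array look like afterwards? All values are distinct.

insert 33:
  append 33 at index 8 → [-13, -10, -2, -8, 11, 15, 1, -1, 33] (no swap needed)
extract-min → returns -13:
  remove root -13; move last element 33 to root → [33, -10, -2, -8, 11, 15, 1, -1]
  33 vs smaller child -10 at index 1, swap → [-10, 33, -2, -8, 11, 15, 1, -1]
  33 vs smaller child -8 at index 3, swap → [-10, -8, -2, 33, 11, 15, 1, -1]
  33 vs only child -1 at index 7, swap → [-10, -8, -2, -1, 11, 15, 1, 33]
extract-min → returns -10:
  remove root -10; move last element 33 to root → [33, -8, -2, -1, 11, 15, 1]
  33 vs smaller child -8 at index 1, swap → [-8, 33, -2, -1, 11, 15, 1]
  33 vs smaller child -1 at index 3, swap → [-8, -1, -2, 33, 11, 15, 1]
extract-min → returns -8:
  remove root -8; move last element 1 to root → [1, -1, -2, 33, 11, 15]
  1 vs smaller child -2 at index 2, swap → [-2, -1, 1, 33, 11, 15]
extract-min → returns -2:
  remove root -2; move last element 15 to root → [15, -1, 1, 33, 11]
  15 vs smaller child -1 at index 1, swap → [-1, 15, 1, 33, 11]
  15 vs smaller child 11 at index 4, swap → [-1, 11, 1, 33, 15]

[-1, 11, 1, 33, 15]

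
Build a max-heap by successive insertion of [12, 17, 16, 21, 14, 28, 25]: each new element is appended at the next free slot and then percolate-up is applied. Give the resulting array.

[28, 17, 25, 12, 14, 16, 21]

Insert 12:
  append 12 at index 0 → [12] (no swap needed)
Insert 17:
  append 17 at index 1 → [12, 17]
  17 > parent 12 at index 0, swap → [17, 12]
Insert 16:
  append 16 at index 2 → [17, 12, 16] (no swap needed)
Insert 21:
  append 21 at index 3 → [17, 12, 16, 21]
  21 > parent 12 at index 1, swap → [17, 21, 16, 12]
  21 > parent 17 at index 0, swap → [21, 17, 16, 12]
Insert 14:
  append 14 at index 4 → [21, 17, 16, 12, 14] (no swap needed)
Insert 28:
  append 28 at index 5 → [21, 17, 16, 12, 14, 28]
  28 > parent 16 at index 2, swap → [21, 17, 28, 12, 14, 16]
  28 > parent 21 at index 0, swap → [28, 17, 21, 12, 14, 16]
Insert 25:
  append 25 at index 6 → [28, 17, 21, 12, 14, 16, 25]
  25 > parent 21 at index 2, swap → [28, 17, 25, 12, 14, 16, 21]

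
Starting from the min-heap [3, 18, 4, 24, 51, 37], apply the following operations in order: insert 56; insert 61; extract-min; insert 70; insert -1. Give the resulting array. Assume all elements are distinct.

[-1, 4, 37, 18, 51, 61, 56, 70, 24]

insert 56:
  append 56 at index 6 → [3, 18, 4, 24, 51, 37, 56] (no swap needed)
insert 61:
  append 61 at index 7 → [3, 18, 4, 24, 51, 37, 56, 61] (no swap needed)
extract-min → returns 3:
  remove root 3; move last element 61 to root → [61, 18, 4, 24, 51, 37, 56]
  61 vs smaller child 4 at index 2, swap → [4, 18, 61, 24, 51, 37, 56]
  61 vs smaller child 37 at index 5, swap → [4, 18, 37, 24, 51, 61, 56]
insert 70:
  append 70 at index 7 → [4, 18, 37, 24, 51, 61, 56, 70] (no swap needed)
insert -1:
  append -1 at index 8 → [4, 18, 37, 24, 51, 61, 56, 70, -1]
  -1 < parent 24 at index 3, swap → [4, 18, 37, -1, 51, 61, 56, 70, 24]
  -1 < parent 18 at index 1, swap → [4, -1, 37, 18, 51, 61, 56, 70, 24]
  -1 < parent 4 at index 0, swap → [-1, 4, 37, 18, 51, 61, 56, 70, 24]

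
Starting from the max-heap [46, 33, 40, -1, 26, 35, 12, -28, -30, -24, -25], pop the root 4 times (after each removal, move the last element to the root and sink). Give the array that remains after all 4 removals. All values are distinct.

[26, -1, 12, -28, -30, -25, -24]

extract-max #1 returns 46:
  remove root 46; move last element -25 to root → [-25, 33, 40, -1, 26, 35, 12, -28, -30, -24]
  -25 vs larger child 40 at index 2, swap → [40, 33, -25, -1, 26, 35, 12, -28, -30, -24]
  -25 vs larger child 35 at index 5, swap → [40, 33, 35, -1, 26, -25, 12, -28, -30, -24]
extract-max #2 returns 40:
  remove root 40; move last element -24 to root → [-24, 33, 35, -1, 26, -25, 12, -28, -30]
  -24 vs larger child 35 at index 2, swap → [35, 33, -24, -1, 26, -25, 12, -28, -30]
  -24 vs larger child 12 at index 6, swap → [35, 33, 12, -1, 26, -25, -24, -28, -30]
extract-max #3 returns 35:
  remove root 35; move last element -30 to root → [-30, 33, 12, -1, 26, -25, -24, -28]
  -30 vs larger child 33 at index 1, swap → [33, -30, 12, -1, 26, -25, -24, -28]
  -30 vs larger child 26 at index 4, swap → [33, 26, 12, -1, -30, -25, -24, -28]
extract-max #4 returns 33:
  remove root 33; move last element -28 to root → [-28, 26, 12, -1, -30, -25, -24]
  -28 vs larger child 26 at index 1, swap → [26, -28, 12, -1, -30, -25, -24]
  -28 vs larger child -1 at index 3, swap → [26, -1, 12, -28, -30, -25, -24]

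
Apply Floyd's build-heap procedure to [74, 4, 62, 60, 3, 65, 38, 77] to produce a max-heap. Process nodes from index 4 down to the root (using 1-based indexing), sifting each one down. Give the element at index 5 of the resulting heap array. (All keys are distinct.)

sift down from index 4:
  60 vs only child 77 at index 8, swap → [74, 4, 62, 77, 3, 65, 38, 60]
sift down from index 3:
  62 vs larger child 65 at index 6, swap → [74, 4, 65, 77, 3, 62, 38, 60]
sift down from index 2:
  4 vs larger child 77 at index 4, swap → [74, 77, 65, 4, 3, 62, 38, 60]
  4 vs only child 60 at index 8, swap → [74, 77, 65, 60, 3, 62, 38, 4]
sift down from index 1:
  74 vs larger child 77 at index 2, swap → [77, 74, 65, 60, 3, 62, 38, 4]
resulting array: [77, 74, 65, 60, 3, 62, 38, 4]

3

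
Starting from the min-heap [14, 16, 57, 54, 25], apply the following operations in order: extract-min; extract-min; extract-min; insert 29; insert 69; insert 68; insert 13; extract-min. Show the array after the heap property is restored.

[29, 57, 54, 69, 68]

extract-min → returns 14:
  remove root 14; move last element 25 to root → [25, 16, 57, 54]
  25 vs smaller child 16 at index 1, swap → [16, 25, 57, 54]
extract-min → returns 16:
  remove root 16; move last element 54 to root → [54, 25, 57]
  54 vs smaller child 25 at index 1, swap → [25, 54, 57]
extract-min → returns 25:
  remove root 25; move last element 57 to root → [57, 54]
  57 vs only child 54 at index 1, swap → [54, 57]
insert 29:
  append 29 at index 2 → [54, 57, 29]
  29 < parent 54 at index 0, swap → [29, 57, 54]
insert 69:
  append 69 at index 3 → [29, 57, 54, 69] (no swap needed)
insert 68:
  append 68 at index 4 → [29, 57, 54, 69, 68] (no swap needed)
insert 13:
  append 13 at index 5 → [29, 57, 54, 69, 68, 13]
  13 < parent 54 at index 2, swap → [29, 57, 13, 69, 68, 54]
  13 < parent 29 at index 0, swap → [13, 57, 29, 69, 68, 54]
extract-min → returns 13:
  remove root 13; move last element 54 to root → [54, 57, 29, 69, 68]
  54 vs smaller child 29 at index 2, swap → [29, 57, 54, 69, 68]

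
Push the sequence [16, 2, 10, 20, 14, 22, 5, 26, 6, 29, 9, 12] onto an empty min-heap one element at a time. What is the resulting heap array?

Insert 16:
  append 16 at index 0 → [16] (no swap needed)
Insert 2:
  append 2 at index 1 → [16, 2]
  2 < parent 16 at index 0, swap → [2, 16]
Insert 10:
  append 10 at index 2 → [2, 16, 10] (no swap needed)
Insert 20:
  append 20 at index 3 → [2, 16, 10, 20] (no swap needed)
Insert 14:
  append 14 at index 4 → [2, 16, 10, 20, 14]
  14 < parent 16 at index 1, swap → [2, 14, 10, 20, 16]
Insert 22:
  append 22 at index 5 → [2, 14, 10, 20, 16, 22] (no swap needed)
Insert 5:
  append 5 at index 6 → [2, 14, 10, 20, 16, 22, 5]
  5 < parent 10 at index 2, swap → [2, 14, 5, 20, 16, 22, 10]
Insert 26:
  append 26 at index 7 → [2, 14, 5, 20, 16, 22, 10, 26] (no swap needed)
Insert 6:
  append 6 at index 8 → [2, 14, 5, 20, 16, 22, 10, 26, 6]
  6 < parent 20 at index 3, swap → [2, 14, 5, 6, 16, 22, 10, 26, 20]
  6 < parent 14 at index 1, swap → [2, 6, 5, 14, 16, 22, 10, 26, 20]
Insert 29:
  append 29 at index 9 → [2, 6, 5, 14, 16, 22, 10, 26, 20, 29] (no swap needed)
Insert 9:
  append 9 at index 10 → [2, 6, 5, 14, 16, 22, 10, 26, 20, 29, 9]
  9 < parent 16 at index 4, swap → [2, 6, 5, 14, 9, 22, 10, 26, 20, 29, 16]
Insert 12:
  append 12 at index 11 → [2, 6, 5, 14, 9, 22, 10, 26, 20, 29, 16, 12]
  12 < parent 22 at index 5, swap → [2, 6, 5, 14, 9, 12, 10, 26, 20, 29, 16, 22]

[2, 6, 5, 14, 9, 12, 10, 26, 20, 29, 16, 22]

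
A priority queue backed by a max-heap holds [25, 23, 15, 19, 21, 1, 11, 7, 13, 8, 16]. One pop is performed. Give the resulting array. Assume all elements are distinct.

remove root 25; move last element 16 to root → [16, 23, 15, 19, 21, 1, 11, 7, 13, 8]
16 vs larger child 23 at index 1, swap → [23, 16, 15, 19, 21, 1, 11, 7, 13, 8]
16 vs larger child 21 at index 4, swap → [23, 21, 15, 19, 16, 1, 11, 7, 13, 8]

[23, 21, 15, 19, 16, 1, 11, 7, 13, 8]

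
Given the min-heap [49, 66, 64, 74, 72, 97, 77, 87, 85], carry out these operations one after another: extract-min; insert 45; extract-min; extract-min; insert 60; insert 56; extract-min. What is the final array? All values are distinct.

[60, 66, 77, 72, 87, 97, 85, 74]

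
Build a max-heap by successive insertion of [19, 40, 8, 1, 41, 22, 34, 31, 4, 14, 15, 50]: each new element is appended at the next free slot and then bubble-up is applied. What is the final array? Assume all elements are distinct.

[50, 40, 41, 31, 19, 34, 22, 1, 4, 14, 15, 8]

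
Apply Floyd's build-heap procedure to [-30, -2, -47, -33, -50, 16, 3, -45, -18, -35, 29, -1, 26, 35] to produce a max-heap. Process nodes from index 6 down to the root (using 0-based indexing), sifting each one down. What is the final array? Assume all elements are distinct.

sift down from index 6:
  3 vs only child 35 at index 13, swap → [-30, -2, -47, -33, -50, 16, 35, -45, -18, -35, 29, -1, 26, 3]
sift down from index 5:
  16 vs larger child 26 at index 12, swap → [-30, -2, -47, -33, -50, 26, 35, -45, -18, -35, 29, -1, 16, 3]
sift down from index 4:
  -50 vs larger child 29 at index 10, swap → [-30, -2, -47, -33, 29, 26, 35, -45, -18, -35, -50, -1, 16, 3]
sift down from index 3:
  -33 vs larger child -18 at index 8, swap → [-30, -2, -47, -18, 29, 26, 35, -45, -33, -35, -50, -1, 16, 3]
sift down from index 2:
  -47 vs larger child 35 at index 6, swap → [-30, -2, 35, -18, 29, 26, -47, -45, -33, -35, -50, -1, 16, 3]
  -47 vs only child 3 at index 13, swap → [-30, -2, 35, -18, 29, 26, 3, -45, -33, -35, -50, -1, 16, -47]
sift down from index 1:
  -2 vs larger child 29 at index 4, swap → [-30, 29, 35, -18, -2, 26, 3, -45, -33, -35, -50, -1, 16, -47]
sift down from index 0:
  -30 vs larger child 35 at index 2, swap → [35, 29, -30, -18, -2, 26, 3, -45, -33, -35, -50, -1, 16, -47]
  -30 vs larger child 26 at index 5, swap → [35, 29, 26, -18, -2, -30, 3, -45, -33, -35, -50, -1, 16, -47]
  -30 vs larger child 16 at index 12, swap → [35, 29, 26, -18, -2, 16, 3, -45, -33, -35, -50, -1, -30, -47]

[35, 29, 26, -18, -2, 16, 3, -45, -33, -35, -50, -1, -30, -47]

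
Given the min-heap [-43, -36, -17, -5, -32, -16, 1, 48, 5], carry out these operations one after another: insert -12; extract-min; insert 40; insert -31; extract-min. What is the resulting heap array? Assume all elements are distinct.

[-32, -31, -17, -5, -12, -16, 1, 48, 5, 40]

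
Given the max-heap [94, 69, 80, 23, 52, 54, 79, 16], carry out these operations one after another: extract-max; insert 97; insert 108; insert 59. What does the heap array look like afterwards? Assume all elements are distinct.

[108, 97, 79, 80, 59, 54, 16, 23, 69, 52]

extract-max → returns 94:
  remove root 94; move last element 16 to root → [16, 69, 80, 23, 52, 54, 79]
  16 vs larger child 80 at index 2, swap → [80, 69, 16, 23, 52, 54, 79]
  16 vs larger child 79 at index 6, swap → [80, 69, 79, 23, 52, 54, 16]
insert 97:
  append 97 at index 7 → [80, 69, 79, 23, 52, 54, 16, 97]
  97 > parent 23 at index 3, swap → [80, 69, 79, 97, 52, 54, 16, 23]
  97 > parent 69 at index 1, swap → [80, 97, 79, 69, 52, 54, 16, 23]
  97 > parent 80 at index 0, swap → [97, 80, 79, 69, 52, 54, 16, 23]
insert 108:
  append 108 at index 8 → [97, 80, 79, 69, 52, 54, 16, 23, 108]
  108 > parent 69 at index 3, swap → [97, 80, 79, 108, 52, 54, 16, 23, 69]
  108 > parent 80 at index 1, swap → [97, 108, 79, 80, 52, 54, 16, 23, 69]
  108 > parent 97 at index 0, swap → [108, 97, 79, 80, 52, 54, 16, 23, 69]
insert 59:
  append 59 at index 9 → [108, 97, 79, 80, 52, 54, 16, 23, 69, 59]
  59 > parent 52 at index 4, swap → [108, 97, 79, 80, 59, 54, 16, 23, 69, 52]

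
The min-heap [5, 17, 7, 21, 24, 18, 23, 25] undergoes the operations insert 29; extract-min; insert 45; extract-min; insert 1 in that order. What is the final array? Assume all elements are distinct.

insert 29:
  append 29 at index 8 → [5, 17, 7, 21, 24, 18, 23, 25, 29] (no swap needed)
extract-min → returns 5:
  remove root 5; move last element 29 to root → [29, 17, 7, 21, 24, 18, 23, 25]
  29 vs smaller child 7 at index 2, swap → [7, 17, 29, 21, 24, 18, 23, 25]
  29 vs smaller child 18 at index 5, swap → [7, 17, 18, 21, 24, 29, 23, 25]
insert 45:
  append 45 at index 8 → [7, 17, 18, 21, 24, 29, 23, 25, 45] (no swap needed)
extract-min → returns 7:
  remove root 7; move last element 45 to root → [45, 17, 18, 21, 24, 29, 23, 25]
  45 vs smaller child 17 at index 1, swap → [17, 45, 18, 21, 24, 29, 23, 25]
  45 vs smaller child 21 at index 3, swap → [17, 21, 18, 45, 24, 29, 23, 25]
  45 vs only child 25 at index 7, swap → [17, 21, 18, 25, 24, 29, 23, 45]
insert 1:
  append 1 at index 8 → [17, 21, 18, 25, 24, 29, 23, 45, 1]
  1 < parent 25 at index 3, swap → [17, 21, 18, 1, 24, 29, 23, 45, 25]
  1 < parent 21 at index 1, swap → [17, 1, 18, 21, 24, 29, 23, 45, 25]
  1 < parent 17 at index 0, swap → [1, 17, 18, 21, 24, 29, 23, 45, 25]

[1, 17, 18, 21, 24, 29, 23, 45, 25]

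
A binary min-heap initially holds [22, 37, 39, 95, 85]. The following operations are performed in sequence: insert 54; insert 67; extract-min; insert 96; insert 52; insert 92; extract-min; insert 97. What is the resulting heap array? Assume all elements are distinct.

[39, 52, 54, 67, 85, 92, 96, 95, 97]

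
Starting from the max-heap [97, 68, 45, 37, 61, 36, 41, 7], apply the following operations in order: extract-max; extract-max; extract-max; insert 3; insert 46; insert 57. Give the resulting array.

[57, 46, 45, 41, 7, 3, 36, 37]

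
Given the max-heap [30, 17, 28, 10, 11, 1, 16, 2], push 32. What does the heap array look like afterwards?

append 32 at index 8 → [30, 17, 28, 10, 11, 1, 16, 2, 32]
32 > parent 10 at index 3, swap → [30, 17, 28, 32, 11, 1, 16, 2, 10]
32 > parent 17 at index 1, swap → [30, 32, 28, 17, 11, 1, 16, 2, 10]
32 > parent 30 at index 0, swap → [32, 30, 28, 17, 11, 1, 16, 2, 10]

[32, 30, 28, 17, 11, 1, 16, 2, 10]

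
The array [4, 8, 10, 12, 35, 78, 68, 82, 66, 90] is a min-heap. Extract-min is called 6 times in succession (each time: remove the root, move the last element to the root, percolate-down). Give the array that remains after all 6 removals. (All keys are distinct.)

[68, 78, 82, 90]

extract-min #1 returns 4:
  remove root 4; move last element 90 to root → [90, 8, 10, 12, 35, 78, 68, 82, 66]
  90 vs smaller child 8 at index 1, swap → [8, 90, 10, 12, 35, 78, 68, 82, 66]
  90 vs smaller child 12 at index 3, swap → [8, 12, 10, 90, 35, 78, 68, 82, 66]
  90 vs smaller child 66 at index 8, swap → [8, 12, 10, 66, 35, 78, 68, 82, 90]
extract-min #2 returns 8:
  remove root 8; move last element 90 to root → [90, 12, 10, 66, 35, 78, 68, 82]
  90 vs smaller child 10 at index 2, swap → [10, 12, 90, 66, 35, 78, 68, 82]
  90 vs smaller child 68 at index 6, swap → [10, 12, 68, 66, 35, 78, 90, 82]
extract-min #3 returns 10:
  remove root 10; move last element 82 to root → [82, 12, 68, 66, 35, 78, 90]
  82 vs smaller child 12 at index 1, swap → [12, 82, 68, 66, 35, 78, 90]
  82 vs smaller child 35 at index 4, swap → [12, 35, 68, 66, 82, 78, 90]
extract-min #4 returns 12:
  remove root 12; move last element 90 to root → [90, 35, 68, 66, 82, 78]
  90 vs smaller child 35 at index 1, swap → [35, 90, 68, 66, 82, 78]
  90 vs smaller child 66 at index 3, swap → [35, 66, 68, 90, 82, 78]
extract-min #5 returns 35:
  remove root 35; move last element 78 to root → [78, 66, 68, 90, 82]
  78 vs smaller child 66 at index 1, swap → [66, 78, 68, 90, 82]
extract-min #6 returns 66:
  remove root 66; move last element 82 to root → [82, 78, 68, 90]
  82 vs smaller child 68 at index 2, swap → [68, 78, 82, 90]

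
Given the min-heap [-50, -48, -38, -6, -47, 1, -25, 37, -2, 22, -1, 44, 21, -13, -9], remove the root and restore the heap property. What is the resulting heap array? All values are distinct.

[-48, -47, -38, -6, -9, 1, -25, 37, -2, 22, -1, 44, 21, -13]

remove root -50; move last element -9 to root → [-9, -48, -38, -6, -47, 1, -25, 37, -2, 22, -1, 44, 21, -13]
-9 vs smaller child -48 at index 1, swap → [-48, -9, -38, -6, -47, 1, -25, 37, -2, 22, -1, 44, 21, -13]
-9 vs smaller child -47 at index 4, swap → [-48, -47, -38, -6, -9, 1, -25, 37, -2, 22, -1, 44, 21, -13]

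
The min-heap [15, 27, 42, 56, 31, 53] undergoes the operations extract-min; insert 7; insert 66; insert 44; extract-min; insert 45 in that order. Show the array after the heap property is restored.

[27, 31, 42, 44, 53, 56, 66, 45]

extract-min → returns 15:
  remove root 15; move last element 53 to root → [53, 27, 42, 56, 31]
  53 vs smaller child 27 at index 1, swap → [27, 53, 42, 56, 31]
  53 vs smaller child 31 at index 4, swap → [27, 31, 42, 56, 53]
insert 7:
  append 7 at index 5 → [27, 31, 42, 56, 53, 7]
  7 < parent 42 at index 2, swap → [27, 31, 7, 56, 53, 42]
  7 < parent 27 at index 0, swap → [7, 31, 27, 56, 53, 42]
insert 66:
  append 66 at index 6 → [7, 31, 27, 56, 53, 42, 66] (no swap needed)
insert 44:
  append 44 at index 7 → [7, 31, 27, 56, 53, 42, 66, 44]
  44 < parent 56 at index 3, swap → [7, 31, 27, 44, 53, 42, 66, 56]
extract-min → returns 7:
  remove root 7; move last element 56 to root → [56, 31, 27, 44, 53, 42, 66]
  56 vs smaller child 27 at index 2, swap → [27, 31, 56, 44, 53, 42, 66]
  56 vs smaller child 42 at index 5, swap → [27, 31, 42, 44, 53, 56, 66]
insert 45:
  append 45 at index 7 → [27, 31, 42, 44, 53, 56, 66, 45] (no swap needed)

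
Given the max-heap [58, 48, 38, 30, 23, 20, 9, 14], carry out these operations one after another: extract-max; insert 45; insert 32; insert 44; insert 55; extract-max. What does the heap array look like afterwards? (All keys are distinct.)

extract-max → returns 58:
  remove root 58; move last element 14 to root → [14, 48, 38, 30, 23, 20, 9]
  14 vs larger child 48 at index 1, swap → [48, 14, 38, 30, 23, 20, 9]
  14 vs larger child 30 at index 3, swap → [48, 30, 38, 14, 23, 20, 9]
insert 45:
  append 45 at index 7 → [48, 30, 38, 14, 23, 20, 9, 45]
  45 > parent 14 at index 3, swap → [48, 30, 38, 45, 23, 20, 9, 14]
  45 > parent 30 at index 1, swap → [48, 45, 38, 30, 23, 20, 9, 14]
insert 32:
  append 32 at index 8 → [48, 45, 38, 30, 23, 20, 9, 14, 32]
  32 > parent 30 at index 3, swap → [48, 45, 38, 32, 23, 20, 9, 14, 30]
insert 44:
  append 44 at index 9 → [48, 45, 38, 32, 23, 20, 9, 14, 30, 44]
  44 > parent 23 at index 4, swap → [48, 45, 38, 32, 44, 20, 9, 14, 30, 23]
insert 55:
  append 55 at index 10 → [48, 45, 38, 32, 44, 20, 9, 14, 30, 23, 55]
  55 > parent 44 at index 4, swap → [48, 45, 38, 32, 55, 20, 9, 14, 30, 23, 44]
  55 > parent 45 at index 1, swap → [48, 55, 38, 32, 45, 20, 9, 14, 30, 23, 44]
  55 > parent 48 at index 0, swap → [55, 48, 38, 32, 45, 20, 9, 14, 30, 23, 44]
extract-max → returns 55:
  remove root 55; move last element 44 to root → [44, 48, 38, 32, 45, 20, 9, 14, 30, 23]
  44 vs larger child 48 at index 1, swap → [48, 44, 38, 32, 45, 20, 9, 14, 30, 23]
  44 vs larger child 45 at index 4, swap → [48, 45, 38, 32, 44, 20, 9, 14, 30, 23]

[48, 45, 38, 32, 44, 20, 9, 14, 30, 23]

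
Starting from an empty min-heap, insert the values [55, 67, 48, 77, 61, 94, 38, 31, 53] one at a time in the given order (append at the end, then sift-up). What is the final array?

[31, 38, 48, 53, 67, 94, 55, 77, 61]

Insert 55:
  append 55 at index 0 → [55] (no swap needed)
Insert 67:
  append 67 at index 1 → [55, 67] (no swap needed)
Insert 48:
  append 48 at index 2 → [55, 67, 48]
  48 < parent 55 at index 0, swap → [48, 67, 55]
Insert 77:
  append 77 at index 3 → [48, 67, 55, 77] (no swap needed)
Insert 61:
  append 61 at index 4 → [48, 67, 55, 77, 61]
  61 < parent 67 at index 1, swap → [48, 61, 55, 77, 67]
Insert 94:
  append 94 at index 5 → [48, 61, 55, 77, 67, 94] (no swap needed)
Insert 38:
  append 38 at index 6 → [48, 61, 55, 77, 67, 94, 38]
  38 < parent 55 at index 2, swap → [48, 61, 38, 77, 67, 94, 55]
  38 < parent 48 at index 0, swap → [38, 61, 48, 77, 67, 94, 55]
Insert 31:
  append 31 at index 7 → [38, 61, 48, 77, 67, 94, 55, 31]
  31 < parent 77 at index 3, swap → [38, 61, 48, 31, 67, 94, 55, 77]
  31 < parent 61 at index 1, swap → [38, 31, 48, 61, 67, 94, 55, 77]
  31 < parent 38 at index 0, swap → [31, 38, 48, 61, 67, 94, 55, 77]
Insert 53:
  append 53 at index 8 → [31, 38, 48, 61, 67, 94, 55, 77, 53]
  53 < parent 61 at index 3, swap → [31, 38, 48, 53, 67, 94, 55, 77, 61]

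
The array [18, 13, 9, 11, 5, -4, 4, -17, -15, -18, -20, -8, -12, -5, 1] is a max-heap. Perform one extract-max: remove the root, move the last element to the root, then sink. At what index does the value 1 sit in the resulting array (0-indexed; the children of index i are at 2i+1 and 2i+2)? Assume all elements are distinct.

3

remove root 18; move last element 1 to root → [1, 13, 9, 11, 5, -4, 4, -17, -15, -18, -20, -8, -12, -5]
1 vs larger child 13 at index 1, swap → [13, 1, 9, 11, 5, -4, 4, -17, -15, -18, -20, -8, -12, -5]
1 vs larger child 11 at index 3, swap → [13, 11, 9, 1, 5, -4, 4, -17, -15, -18, -20, -8, -12, -5]
resulting array: [13, 11, 9, 1, 5, -4, 4, -17, -15, -18, -20, -8, -12, -5]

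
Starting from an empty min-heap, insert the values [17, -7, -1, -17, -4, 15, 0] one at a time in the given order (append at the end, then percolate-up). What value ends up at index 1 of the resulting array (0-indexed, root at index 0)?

Insert 17:
  append 17 at index 0 → [17] (no swap needed)
Insert -7:
  append -7 at index 1 → [17, -7]
  -7 < parent 17 at index 0, swap → [-7, 17]
Insert -1:
  append -1 at index 2 → [-7, 17, -1] (no swap needed)
Insert -17:
  append -17 at index 3 → [-7, 17, -1, -17]
  -17 < parent 17 at index 1, swap → [-7, -17, -1, 17]
  -17 < parent -7 at index 0, swap → [-17, -7, -1, 17]
Insert -4:
  append -4 at index 4 → [-17, -7, -1, 17, -4] (no swap needed)
Insert 15:
  append 15 at index 5 → [-17, -7, -1, 17, -4, 15] (no swap needed)
Insert 0:
  append 0 at index 6 → [-17, -7, -1, 17, -4, 15, 0] (no swap needed)
resulting array: [-17, -7, -1, 17, -4, 15, 0]

-7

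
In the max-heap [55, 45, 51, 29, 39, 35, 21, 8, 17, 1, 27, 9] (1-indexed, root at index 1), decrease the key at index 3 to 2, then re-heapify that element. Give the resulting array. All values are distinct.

set index 3 from 51 to 2 → [55, 45, 2, 29, 39, 35, 21, 8, 17, 1, 27, 9]
2 vs larger child 35 at index 6, swap → [55, 45, 35, 29, 39, 2, 21, 8, 17, 1, 27, 9]
2 vs only child 9 at index 12, swap → [55, 45, 35, 29, 39, 9, 21, 8, 17, 1, 27, 2]

[55, 45, 35, 29, 39, 9, 21, 8, 17, 1, 27, 2]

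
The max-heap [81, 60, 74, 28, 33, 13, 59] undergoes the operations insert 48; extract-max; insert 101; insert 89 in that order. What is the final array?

[101, 89, 59, 74, 33, 13, 28, 48, 60]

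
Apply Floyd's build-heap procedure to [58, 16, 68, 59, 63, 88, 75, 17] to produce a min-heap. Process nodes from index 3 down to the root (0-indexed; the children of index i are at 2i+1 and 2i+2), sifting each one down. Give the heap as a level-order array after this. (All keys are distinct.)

sift down from index 3:
  59 vs only child 17 at index 7, swap → [58, 16, 68, 17, 63, 88, 75, 59]
sift down from index 2: already satisfies heap property
sift down from index 1: already satisfies heap property
sift down from index 0:
  58 vs smaller child 16 at index 1, swap → [16, 58, 68, 17, 63, 88, 75, 59]
  58 vs smaller child 17 at index 3, swap → [16, 17, 68, 58, 63, 88, 75, 59]

[16, 17, 68, 58, 63, 88, 75, 59]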